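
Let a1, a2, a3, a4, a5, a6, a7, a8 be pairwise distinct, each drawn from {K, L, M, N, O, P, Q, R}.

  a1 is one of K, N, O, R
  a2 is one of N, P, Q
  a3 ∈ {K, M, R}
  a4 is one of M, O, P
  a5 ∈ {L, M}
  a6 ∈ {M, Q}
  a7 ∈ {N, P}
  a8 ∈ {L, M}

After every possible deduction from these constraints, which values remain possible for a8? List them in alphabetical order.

a5 and a8 between them cover only {L, M} — a naked pair. Remove those values from a3, a4, a6.
That leaves a6 = Q. Eliminate Q elsewhere: a2.
a2 and a7 between them cover only {N, P} — a naked pair. Remove those values from a1, a4.
a4's domain is down to {O}, so a4 = O. So a1 can't be O.
No further eliminations apply; a8 can still be any of L, M.

L, M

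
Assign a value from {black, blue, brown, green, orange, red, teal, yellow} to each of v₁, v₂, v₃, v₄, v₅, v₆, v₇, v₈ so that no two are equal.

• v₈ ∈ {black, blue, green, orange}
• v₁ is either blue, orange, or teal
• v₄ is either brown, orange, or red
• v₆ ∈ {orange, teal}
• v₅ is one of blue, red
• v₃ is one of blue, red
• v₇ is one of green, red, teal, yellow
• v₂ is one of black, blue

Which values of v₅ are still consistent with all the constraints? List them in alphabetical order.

The 8 variables draw from only 8 values {black, blue, brown, green, orange, red, teal, yellow}, so each is used; only v₄ can be brown, hence v₄ = brown.
The 7 still-open variables together cover exactly {black, blue, green, orange, red, teal, yellow} — 7 values for 7 variables — and yellow appears only in v₇'s list, so v₇ = yellow.
Among the 6 still-open variables, green fits only v₈ (and all 6 values in {black, blue, green, orange, red, teal} must be used), so v₈ = green.
The 5 still-open variables draw from only 5 values {black, blue, orange, red, teal}, so each is used; only v₂ can be black, hence v₂ = black.
v₃ and v₅ between them cover only {blue, red} — a naked pair. Remove those values from v₁.
No further eliminations apply; v₅ can still be any of blue, red.

blue, red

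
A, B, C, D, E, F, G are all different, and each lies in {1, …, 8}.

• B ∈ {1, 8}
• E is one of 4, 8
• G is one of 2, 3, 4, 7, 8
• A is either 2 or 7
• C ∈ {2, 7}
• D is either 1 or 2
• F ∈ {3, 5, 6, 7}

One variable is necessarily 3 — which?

A and C between them cover only {2, 7} — a naked pair. Remove those values from D, F, G.
D has just one choice, so D = 1. Eliminate 1 elsewhere: B.
B has just one choice, so B = 8. So E, G can't be 8.
That leaves E = 4. So G can't be 4.
So 3 goes to G.

G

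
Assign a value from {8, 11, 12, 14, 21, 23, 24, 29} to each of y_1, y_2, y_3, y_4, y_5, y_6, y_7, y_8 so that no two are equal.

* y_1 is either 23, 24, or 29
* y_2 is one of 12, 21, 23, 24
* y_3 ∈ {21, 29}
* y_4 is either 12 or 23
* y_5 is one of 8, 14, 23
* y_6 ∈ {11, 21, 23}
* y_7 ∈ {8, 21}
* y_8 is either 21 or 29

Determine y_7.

Among the 8 variables, 11 fits only y_6 (and all 8 values in {8, 11, 12, 14, 21, 23, 24, 29} must be used), so y_6 = 11.
The 7 still-open variables draw from only 7 values {8, 12, 14, 21, 23, 24, 29}, so each is used; only y_5 can be 14, hence y_5 = 14.
The 6 still-open variables together cover exactly {8, 12, 21, 23, 24, 29} — 6 values for 6 variables — and 8 appears only in y_7's list, so y_7 = 8.

8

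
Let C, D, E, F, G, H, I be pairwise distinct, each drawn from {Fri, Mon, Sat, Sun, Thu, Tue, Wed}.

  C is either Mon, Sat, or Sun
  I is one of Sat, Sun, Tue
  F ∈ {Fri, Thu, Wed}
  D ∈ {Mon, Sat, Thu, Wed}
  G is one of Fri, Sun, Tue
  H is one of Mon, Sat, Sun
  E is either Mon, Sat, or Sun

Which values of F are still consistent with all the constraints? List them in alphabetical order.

C, E, H share exactly the 3 values {Mon, Sat, Sun}; by pigeonhole those values go to them, so strike Mon, Sat, Sun from D, G, I.
I's domain is down to {Tue}, so I = Tue. Remove Tue from G.
G's domain is down to {Fri}, so G = Fri. So F can't be Fri.
No further eliminations apply; F can still be any of Thu, Wed.

Thu, Wed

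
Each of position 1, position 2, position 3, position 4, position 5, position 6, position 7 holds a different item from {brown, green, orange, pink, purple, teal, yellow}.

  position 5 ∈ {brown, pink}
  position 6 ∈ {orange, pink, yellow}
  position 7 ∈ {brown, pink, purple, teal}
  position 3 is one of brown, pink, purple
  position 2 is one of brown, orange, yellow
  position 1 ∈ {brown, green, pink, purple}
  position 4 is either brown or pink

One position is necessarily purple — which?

position 3

Among the 7 variables, green fits only position 1 (and all 7 values in {brown, green, orange, pink, purple, teal, yellow} must be used), so position 1 = green.
Among the 6 still-open variables, teal fits only position 7 (and all 6 values in {brown, orange, pink, purple, teal, yellow} must be used), so position 7 = teal.
Among the 5 still-open variables, purple fits only position 3 (and all 5 values in {brown, orange, pink, purple, yellow} must be used), so position 3 = purple.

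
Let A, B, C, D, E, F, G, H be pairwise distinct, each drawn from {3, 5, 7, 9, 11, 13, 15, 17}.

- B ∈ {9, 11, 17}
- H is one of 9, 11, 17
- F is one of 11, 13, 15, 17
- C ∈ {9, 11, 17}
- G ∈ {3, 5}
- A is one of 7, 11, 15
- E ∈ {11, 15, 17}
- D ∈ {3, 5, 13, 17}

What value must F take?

13

Among the 8 variables, 7 fits only A (and all 8 values in {3, 5, 7, 9, 11, 13, 15, 17} must be used), so A = 7.
B, C, H share exactly the 3 values {9, 11, 17}; by pigeonhole those values go to them, so strike 9, 11, 17 from D, E, F.
That leaves E = 15. So F can't be 15.
So F = 13.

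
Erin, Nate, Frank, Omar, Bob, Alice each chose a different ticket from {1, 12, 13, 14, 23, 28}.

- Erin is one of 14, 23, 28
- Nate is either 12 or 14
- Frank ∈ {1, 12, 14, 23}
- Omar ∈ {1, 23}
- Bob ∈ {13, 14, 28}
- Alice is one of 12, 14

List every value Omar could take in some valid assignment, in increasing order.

The 6 variables together cover exactly {1, 12, 13, 14, 23, 28} — 6 values for 6 variables — and 13 appears only in Bob's list, so Bob = 13.
The 5 still-open variables draw from only 5 values {1, 12, 14, 23, 28}, so each is used; only Erin can be 28, hence Erin = 28.
The 2 variables Nate and Alice are confined to {12, 14}, which locks those values in; drop them from Frank.
No further eliminations apply; Omar can still be any of 1, 23.

1, 23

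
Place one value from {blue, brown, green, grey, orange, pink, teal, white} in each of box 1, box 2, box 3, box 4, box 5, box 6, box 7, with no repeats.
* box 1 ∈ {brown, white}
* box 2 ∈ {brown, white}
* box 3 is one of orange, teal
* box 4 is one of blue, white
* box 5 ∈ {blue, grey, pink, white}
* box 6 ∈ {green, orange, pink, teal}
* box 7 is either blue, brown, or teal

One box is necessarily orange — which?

box 3

box 1 and box 2 between them cover only {brown, white} — a naked pair. Remove those values from box 4, box 5, box 7.
box 4 has just one choice, so box 4 = blue. Strike blue from box 5, box 7.
box 7's domain is down to {teal}, so box 7 = teal. Remove teal from box 3, box 6.
So orange goes to box 3.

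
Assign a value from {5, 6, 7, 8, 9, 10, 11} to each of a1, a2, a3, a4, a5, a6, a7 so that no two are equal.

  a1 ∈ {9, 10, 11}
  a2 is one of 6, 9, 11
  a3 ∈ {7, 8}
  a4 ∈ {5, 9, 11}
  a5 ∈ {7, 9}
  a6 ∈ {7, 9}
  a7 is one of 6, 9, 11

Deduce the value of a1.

10

The 7 variables draw from only 7 values {5, 6, 7, 8, 9, 10, 11}, so each is used; only a4 can be 5, hence a4 = 5.
The 6 still-open variables together cover exactly {6, 7, 8, 9, 10, 11} — 6 values for 6 variables — and 8 appears only in a3's list, so a3 = 8.
Among the 5 still-open variables, 10 fits only a1 (and all 5 values in {6, 7, 9, 10, 11} must be used), so a1 = 10.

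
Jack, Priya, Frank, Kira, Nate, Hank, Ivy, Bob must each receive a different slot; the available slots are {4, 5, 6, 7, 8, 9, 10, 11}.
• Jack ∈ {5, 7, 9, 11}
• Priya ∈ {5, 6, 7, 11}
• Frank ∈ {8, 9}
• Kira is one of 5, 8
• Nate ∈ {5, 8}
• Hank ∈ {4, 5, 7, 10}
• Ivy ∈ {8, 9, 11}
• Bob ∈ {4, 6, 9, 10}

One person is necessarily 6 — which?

The 2 variables Kira and Nate are confined to {5, 8}, which locks those values in; drop them from Jack, Priya, Frank, Hank, Ivy.
Frank must be 9 (only option left). Remove 9 from Jack, Ivy, Bob.
Ivy must be 11 (only option left). Eliminate 11 elsewhere: Jack, Priya.
Jack must be 7 (only option left). Remove 7 from Priya, Hank.
So 6 goes to Priya.

Priya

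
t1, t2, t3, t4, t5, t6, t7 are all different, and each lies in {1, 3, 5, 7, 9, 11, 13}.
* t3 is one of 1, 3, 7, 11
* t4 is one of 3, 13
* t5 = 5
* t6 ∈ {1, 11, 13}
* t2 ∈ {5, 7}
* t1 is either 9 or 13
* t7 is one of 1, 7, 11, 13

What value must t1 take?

t5 has just one choice, so t5 = 5. Eliminate 5 elsewhere: t2.
t2's domain is down to {7}, so t2 = 7. Strike 7 from t3, t7.
The 5 still-open variables together cover exactly {1, 3, 9, 11, 13} — 5 values for 5 variables — and 9 appears only in t1's list, so t1 = 9.

9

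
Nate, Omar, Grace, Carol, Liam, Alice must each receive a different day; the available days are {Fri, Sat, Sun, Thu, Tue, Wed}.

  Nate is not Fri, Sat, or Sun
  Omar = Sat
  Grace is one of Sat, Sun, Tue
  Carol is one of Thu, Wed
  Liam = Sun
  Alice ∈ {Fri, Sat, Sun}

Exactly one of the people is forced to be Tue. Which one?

Omar has just one choice, so Omar = Sat. Strike Sat from Grace, Alice.
Liam has just one choice, so Liam = Sun. Strike Sun from Grace, Alice.
So Tue goes to Grace.

Grace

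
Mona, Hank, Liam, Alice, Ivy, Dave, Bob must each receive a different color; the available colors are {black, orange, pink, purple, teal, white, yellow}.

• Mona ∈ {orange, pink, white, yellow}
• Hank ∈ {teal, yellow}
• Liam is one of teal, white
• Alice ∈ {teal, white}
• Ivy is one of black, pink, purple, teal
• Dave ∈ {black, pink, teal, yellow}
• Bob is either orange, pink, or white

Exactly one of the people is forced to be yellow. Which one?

Hank

Among the 7 variables, purple fits only Ivy (and all 7 values in {black, orange, pink, purple, teal, white, yellow} must be used), so Ivy = purple.
The 6 still-open variables draw from only 6 values {black, orange, pink, teal, white, yellow}, so each is used; only Dave can be black, hence Dave = black.
The 2 variables Liam and Alice are confined to {teal, white}, which locks those values in; drop them from Mona, Hank, Bob.
So yellow goes to Hank.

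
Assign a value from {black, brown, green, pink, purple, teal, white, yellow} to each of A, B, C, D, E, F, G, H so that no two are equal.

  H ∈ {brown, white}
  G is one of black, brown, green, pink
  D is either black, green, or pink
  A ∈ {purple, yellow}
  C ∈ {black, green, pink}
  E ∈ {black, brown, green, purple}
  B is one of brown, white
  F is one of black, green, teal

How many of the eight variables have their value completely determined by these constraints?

3

The 8 variables draw from only 8 values {black, brown, green, pink, purple, teal, white, yellow}, so each is used; only F can be teal, hence F = teal.
The 7 still-open variables together cover exactly {black, brown, green, pink, purple, white, yellow} — 7 values for 7 variables — and yellow appears only in A's list, so A = yellow.
The 6 still-open variables draw from only 6 values {black, brown, green, pink, purple, white}, so each is used; only E can be purple, hence E = purple.
The 2 variables B and H are confined to {brown, white}, which locks those values in; drop them from G.
Determined: A=yellow, E=purple, F=teal. The other variables each still have more than one consistent value. That makes 3.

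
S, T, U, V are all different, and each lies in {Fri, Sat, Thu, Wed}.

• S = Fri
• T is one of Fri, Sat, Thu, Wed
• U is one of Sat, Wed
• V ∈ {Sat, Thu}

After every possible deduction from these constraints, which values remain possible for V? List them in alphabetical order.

Sat, Thu

S must be Fri (only option left). So T can't be Fri.
No further eliminations apply; V can still be any of Sat, Thu.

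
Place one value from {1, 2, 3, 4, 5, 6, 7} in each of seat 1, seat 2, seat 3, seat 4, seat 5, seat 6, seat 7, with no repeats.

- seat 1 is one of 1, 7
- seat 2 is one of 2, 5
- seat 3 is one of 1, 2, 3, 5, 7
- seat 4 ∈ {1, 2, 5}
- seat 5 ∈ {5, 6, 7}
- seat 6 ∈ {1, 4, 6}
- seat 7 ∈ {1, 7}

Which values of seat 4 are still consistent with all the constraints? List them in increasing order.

Among the 7 variables, 3 fits only seat 3 (and all 7 values in {1, 2, 3, 4, 5, 6, 7} must be used), so seat 3 = 3.
Among the 6 still-open variables, 4 fits only seat 6 (and all 6 values in {1, 2, 4, 5, 6, 7} must be used), so seat 6 = 4.
The 5 still-open variables draw from only 5 values {1, 2, 5, 6, 7}, so each is used; only seat 5 can be 6, hence seat 5 = 6.
seat 1 and seat 7 share exactly the 2 values {1, 7}; by pigeonhole those values go to them, so strike 1, 7 from seat 4.
No further eliminations apply; seat 4 can still be any of 2, 5.

2, 5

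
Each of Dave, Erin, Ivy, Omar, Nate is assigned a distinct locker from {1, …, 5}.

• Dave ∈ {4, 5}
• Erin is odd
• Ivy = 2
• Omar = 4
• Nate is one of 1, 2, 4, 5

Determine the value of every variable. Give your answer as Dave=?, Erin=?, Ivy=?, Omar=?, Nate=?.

Ivy's domain is down to {2}, so Ivy = 2. Strike 2 from Nate.
That leaves Omar = 4. Remove 4 from Dave, Nate.
That leaves Dave = 5. Remove 5 from Erin, Nate.
That leaves Nate = 1. Eliminate 1 elsewhere: Erin.
Erin's domain is down to {3}, so Erin = 3.

Dave=5, Erin=3, Ivy=2, Omar=4, Nate=1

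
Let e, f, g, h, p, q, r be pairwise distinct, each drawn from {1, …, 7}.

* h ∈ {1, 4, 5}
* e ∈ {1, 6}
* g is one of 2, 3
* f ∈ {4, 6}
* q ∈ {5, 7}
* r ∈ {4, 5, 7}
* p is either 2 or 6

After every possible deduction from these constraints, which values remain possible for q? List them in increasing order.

The 7 variables draw from only 7 values {1, 2, 3, 4, 5, 6, 7}, so each is used; only g can be 3, hence g = 3.
The 6 still-open variables together cover exactly {1, 2, 4, 5, 6, 7} — 6 values for 6 variables — and 2 appears only in p's list, so p = 2.
No further eliminations apply; q can still be any of 5, 7.

5, 7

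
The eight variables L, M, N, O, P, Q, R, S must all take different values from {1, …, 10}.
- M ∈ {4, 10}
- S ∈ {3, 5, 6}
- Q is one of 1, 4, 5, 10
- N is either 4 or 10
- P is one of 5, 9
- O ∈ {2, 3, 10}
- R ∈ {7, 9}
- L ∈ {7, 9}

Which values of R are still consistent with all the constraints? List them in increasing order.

L and R between them cover only {7, 9} — a naked pair. Remove those values from P.
P has just one choice, so P = 5. Strike 5 from Q, S.
M and N between them cover only {4, 10} — a naked pair. Remove those values from O, Q.
Q must be 1 (only option left).
No further eliminations apply; R can still be any of 7, 9.

7, 9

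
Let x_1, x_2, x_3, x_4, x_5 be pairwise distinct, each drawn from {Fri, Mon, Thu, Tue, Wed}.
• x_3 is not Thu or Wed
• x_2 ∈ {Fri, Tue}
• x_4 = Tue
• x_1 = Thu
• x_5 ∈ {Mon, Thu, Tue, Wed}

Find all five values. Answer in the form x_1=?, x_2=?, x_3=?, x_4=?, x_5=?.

x_1 has just one choice, so x_1 = Thu. Remove Thu from x_5.
x_4's domain is down to {Tue}, so x_4 = Tue. So x_2, x_3, x_5 can't be Tue.
x_2 has just one choice, so x_2 = Fri. Eliminate Fri elsewhere: x_3.
That leaves x_3 = Mon. So x_5 can't be Mon.
That leaves x_5 = Wed.

x_1=Thu, x_2=Fri, x_3=Mon, x_4=Tue, x_5=Wed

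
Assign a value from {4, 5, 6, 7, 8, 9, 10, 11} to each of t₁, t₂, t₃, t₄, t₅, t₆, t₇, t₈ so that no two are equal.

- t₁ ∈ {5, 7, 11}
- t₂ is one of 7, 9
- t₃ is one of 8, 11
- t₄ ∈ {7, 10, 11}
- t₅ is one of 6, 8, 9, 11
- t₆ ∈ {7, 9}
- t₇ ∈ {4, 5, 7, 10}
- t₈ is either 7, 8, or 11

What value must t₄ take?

Among the 8 variables, 4 fits only t₇ (and all 8 values in {4, 5, 6, 7, 8, 9, 10, 11} must be used), so t₇ = 4.
The 7 still-open variables together cover exactly {5, 6, 7, 8, 9, 10, 11} — 7 values for 7 variables — and 5 appears only in t₁'s list, so t₁ = 5.
Among the 6 still-open variables, 6 fits only t₅ (and all 6 values in {6, 7, 8, 9, 10, 11} must be used), so t₅ = 6.
The 5 still-open variables draw from only 5 values {7, 8, 9, 10, 11}, so each is used; only t₄ can be 10, hence t₄ = 10.

10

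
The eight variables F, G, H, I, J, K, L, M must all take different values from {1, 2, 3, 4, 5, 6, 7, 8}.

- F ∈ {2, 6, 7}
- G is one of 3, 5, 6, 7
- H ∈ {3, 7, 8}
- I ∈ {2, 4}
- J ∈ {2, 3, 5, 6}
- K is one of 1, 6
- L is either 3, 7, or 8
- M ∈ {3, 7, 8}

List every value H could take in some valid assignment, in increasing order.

3, 7, 8

Among the 8 variables, 1 fits only K (and all 8 values in {1, 2, 3, 4, 5, 6, 7, 8} must be used), so K = 1.
The 7 still-open variables draw from only 7 values {2, 3, 4, 5, 6, 7, 8}, so each is used; only I can be 4, hence I = 4.
H, L, M between them cover only {3, 7, 8} — a naked triple. Remove those values from F, G, J.
No further eliminations apply; H can still be any of 3, 7, 8.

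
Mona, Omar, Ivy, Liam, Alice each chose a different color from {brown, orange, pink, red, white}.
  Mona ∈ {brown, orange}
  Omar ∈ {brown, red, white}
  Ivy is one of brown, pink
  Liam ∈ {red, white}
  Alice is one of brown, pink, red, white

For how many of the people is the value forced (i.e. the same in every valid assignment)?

The 5 variables together cover exactly {brown, orange, pink, red, white} — 5 values for 5 variables — and orange appears only in Mona's list, so Mona = orange.
Determined: Mona=orange. The other people each still have more than one consistent value. That makes 1.

1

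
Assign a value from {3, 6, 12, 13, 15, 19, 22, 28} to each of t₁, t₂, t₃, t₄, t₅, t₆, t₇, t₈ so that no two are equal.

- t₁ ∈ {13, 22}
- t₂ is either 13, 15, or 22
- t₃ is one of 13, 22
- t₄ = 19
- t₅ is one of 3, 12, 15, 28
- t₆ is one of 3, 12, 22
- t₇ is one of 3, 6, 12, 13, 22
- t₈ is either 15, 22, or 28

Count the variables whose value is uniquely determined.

4

t₄'s domain is down to {19}, so t₄ = 19.
The 7 still-open variables together cover exactly {3, 6, 12, 13, 15, 22, 28} — 7 values for 7 variables — and 6 appears only in t₇'s list, so t₇ = 6.
t₁ and t₃ between them cover only {13, 22} — a naked pair. Remove those values from t₂, t₆, t₈.
That leaves t₂ = 15. So t₅, t₈ can't be 15.
t₈'s domain is down to {28}, so t₈ = 28. Remove 28 from t₅.
Determined: t₂=15, t₄=19, t₇=6, t₈=28. The other variables each still have more than one consistent value. That makes 4.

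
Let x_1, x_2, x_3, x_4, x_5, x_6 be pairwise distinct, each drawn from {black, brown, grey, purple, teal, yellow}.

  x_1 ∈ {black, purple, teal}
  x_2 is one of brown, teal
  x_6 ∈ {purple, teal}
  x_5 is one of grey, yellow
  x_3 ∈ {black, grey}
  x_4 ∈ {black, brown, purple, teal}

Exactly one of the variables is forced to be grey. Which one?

x_3

The 6 variables together cover exactly {black, brown, grey, purple, teal, yellow} — 6 values for 6 variables — and yellow appears only in x_5's list, so x_5 = yellow.
The 5 still-open variables together cover exactly {black, brown, grey, purple, teal} — 5 values for 5 variables — and grey appears only in x_3's list, so x_3 = grey.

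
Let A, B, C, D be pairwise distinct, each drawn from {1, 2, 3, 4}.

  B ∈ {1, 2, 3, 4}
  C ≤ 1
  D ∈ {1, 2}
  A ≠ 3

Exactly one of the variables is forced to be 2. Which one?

C's domain is down to {1}, so C = 1. Eliminate 1 elsewhere: A, B, D.
So 2 goes to D.

D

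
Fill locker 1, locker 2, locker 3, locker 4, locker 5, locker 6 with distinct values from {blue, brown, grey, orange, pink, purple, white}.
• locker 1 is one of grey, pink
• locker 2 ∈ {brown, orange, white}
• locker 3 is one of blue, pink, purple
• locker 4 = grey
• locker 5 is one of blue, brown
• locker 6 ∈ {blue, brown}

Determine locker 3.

locker 4 has just one choice, so locker 4 = grey. Eliminate grey elsewhere: locker 1.
locker 1 must be pink (only option left). Strike pink from locker 3.
locker 5 and locker 6 between them cover only {blue, brown} — a naked pair. Remove those values from locker 2, locker 3.
So locker 3 = purple.

purple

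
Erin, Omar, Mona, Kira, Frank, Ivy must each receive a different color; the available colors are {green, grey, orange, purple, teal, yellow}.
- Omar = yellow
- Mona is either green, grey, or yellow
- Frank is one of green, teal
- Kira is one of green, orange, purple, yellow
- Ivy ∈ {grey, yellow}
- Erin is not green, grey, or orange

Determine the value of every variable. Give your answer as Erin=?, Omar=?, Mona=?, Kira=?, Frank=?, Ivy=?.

Omar has just one choice, so Omar = yellow. Remove yellow from Erin, Mona, Kira, Ivy.
Ivy's domain is down to {grey}, so Ivy = grey. So Mona can't be grey.
Mona's domain is down to {green}, so Mona = green. Remove green from Kira, Frank.
Frank has just one choice, so Frank = teal. Strike teal from Erin.
Erin must be purple (only option left). Strike purple from Kira.
Kira's domain is down to {orange}, so Kira = orange.

Erin=purple, Omar=yellow, Mona=green, Kira=orange, Frank=teal, Ivy=grey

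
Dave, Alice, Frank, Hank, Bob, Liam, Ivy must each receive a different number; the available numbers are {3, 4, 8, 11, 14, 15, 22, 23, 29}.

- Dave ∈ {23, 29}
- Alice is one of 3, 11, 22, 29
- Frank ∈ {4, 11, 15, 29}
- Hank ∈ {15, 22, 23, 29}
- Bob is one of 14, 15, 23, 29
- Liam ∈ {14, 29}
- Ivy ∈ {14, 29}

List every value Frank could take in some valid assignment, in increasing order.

4, 11

Liam and Ivy share exactly the 2 values {14, 29}; by pigeonhole those values go to them, so strike 14, 29 from Dave, Alice, Frank, Hank, Bob.
Dave's domain is down to {23}, so Dave = 23. So Hank, Bob can't be 23.
That leaves Bob = 15. Eliminate 15 elsewhere: Frank, Hank.
Hank's domain is down to {22}, so Hank = 22. Eliminate 22 elsewhere: Alice.
No further eliminations apply; Frank can still be any of 4, 11.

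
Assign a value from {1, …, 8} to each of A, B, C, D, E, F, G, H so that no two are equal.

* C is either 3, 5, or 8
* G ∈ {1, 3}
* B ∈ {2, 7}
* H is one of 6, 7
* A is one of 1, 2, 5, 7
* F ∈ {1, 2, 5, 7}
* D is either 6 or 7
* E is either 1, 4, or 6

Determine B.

2

Among the 8 variables, 4 fits only E (and all 8 values in {1, 2, 3, 4, 5, 6, 7, 8} must be used), so E = 4.
Among the 7 still-open variables, 8 fits only C (and all 7 values in {1, 2, 3, 5, 6, 7, 8} must be used), so C = 8.
The 6 still-open variables draw from only 6 values {1, 2, 3, 5, 6, 7}, so each is used; only G can be 3, hence G = 3.
D and H between them cover only {6, 7} — a naked pair. Remove those values from A, B, F.
So B = 2.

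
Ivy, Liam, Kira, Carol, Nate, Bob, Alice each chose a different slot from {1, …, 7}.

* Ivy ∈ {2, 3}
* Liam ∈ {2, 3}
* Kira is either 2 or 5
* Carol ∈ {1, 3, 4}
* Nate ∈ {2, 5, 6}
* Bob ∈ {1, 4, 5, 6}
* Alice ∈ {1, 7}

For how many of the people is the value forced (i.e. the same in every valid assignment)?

The 7 variables draw from only 7 values {1, 2, 3, 4, 5, 6, 7}, so each is used; only Alice can be 7, hence Alice = 7.
Ivy and Liam between them cover only {2, 3} — a naked pair. Remove those values from Kira, Carol, Nate.
That leaves Kira = 5. Strike 5 from Nate, Bob.
Nate's domain is down to {6}, so Nate = 6. Remove 6 from Bob.
Determined: Kira=5, Nate=6, Alice=7. The other people each still have more than one consistent value. That makes 3.

3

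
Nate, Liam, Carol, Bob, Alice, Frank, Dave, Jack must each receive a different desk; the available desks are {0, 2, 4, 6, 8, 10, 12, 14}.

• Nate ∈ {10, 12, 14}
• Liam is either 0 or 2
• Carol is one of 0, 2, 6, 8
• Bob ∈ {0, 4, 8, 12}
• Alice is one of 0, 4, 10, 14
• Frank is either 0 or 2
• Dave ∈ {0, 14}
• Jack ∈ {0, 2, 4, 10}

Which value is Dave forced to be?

14

The 8 variables together cover exactly {0, 2, 4, 6, 8, 10, 12, 14} — 8 values for 8 variables — and 6 appears only in Carol's list, so Carol = 6.
Among the 7 still-open variables, 8 fits only Bob (and all 7 values in {0, 2, 4, 8, 10, 12, 14} must be used), so Bob = 8.
The 6 still-open variables draw from only 6 values {0, 2, 4, 10, 12, 14}, so each is used; only Nate can be 12, hence Nate = 12.
Liam and Frank share exactly the 2 values {0, 2}; by pigeonhole those values go to them, so strike 0, 2 from Alice, Dave, Jack.
So Dave = 14.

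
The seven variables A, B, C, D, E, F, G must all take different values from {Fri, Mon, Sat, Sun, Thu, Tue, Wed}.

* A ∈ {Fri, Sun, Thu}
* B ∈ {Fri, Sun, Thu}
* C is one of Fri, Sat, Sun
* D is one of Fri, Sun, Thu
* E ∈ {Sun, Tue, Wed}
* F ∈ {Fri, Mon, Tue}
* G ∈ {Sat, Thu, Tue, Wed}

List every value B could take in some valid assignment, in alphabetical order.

The 7 variables draw from only 7 values {Fri, Mon, Sat, Sun, Thu, Tue, Wed}, so each is used; only F can be Mon, hence F = Mon.
A, B, D share exactly the 3 values {Fri, Sun, Thu}; by pigeonhole those values go to them, so strike Fri, Sun, Thu from C, E, G.
C has just one choice, so C = Sat. So G can't be Sat.
No further eliminations apply; B can still be any of Fri, Sun, Thu.

Fri, Sun, Thu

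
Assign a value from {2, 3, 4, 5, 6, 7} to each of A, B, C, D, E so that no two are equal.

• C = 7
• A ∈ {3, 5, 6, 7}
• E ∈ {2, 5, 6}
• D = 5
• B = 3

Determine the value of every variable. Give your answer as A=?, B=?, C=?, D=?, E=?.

B has just one choice, so B = 3. Strike 3 from A.
That leaves C = 7. Eliminate 7 elsewhere: A.
That leaves D = 5. Remove 5 from A, E.
That leaves A = 6. Remove 6 from E.
E has just one choice, so E = 2.

A=6, B=3, C=7, D=5, E=2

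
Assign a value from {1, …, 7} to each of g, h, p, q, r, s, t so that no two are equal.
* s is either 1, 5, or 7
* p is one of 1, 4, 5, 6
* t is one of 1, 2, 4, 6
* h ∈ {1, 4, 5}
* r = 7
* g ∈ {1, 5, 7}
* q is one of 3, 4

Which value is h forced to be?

4

r must be 7 (only option left). So g, s can't be 7.
The 6 still-open variables together cover exactly {1, 2, 3, 4, 5, 6} — 6 values for 6 variables — and 2 appears only in t's list, so t = 2.
The 5 still-open variables together cover exactly {1, 3, 4, 5, 6} — 5 values for 5 variables — and 3 appears only in q's list, so q = 3.
The 4 still-open variables draw from only 4 values {1, 4, 5, 6}, so each is used; only p can be 6, hence p = 6.
The 3 still-open variables together cover exactly {1, 4, 5} — 3 values for 3 variables — and 4 appears only in h's list, so h = 4.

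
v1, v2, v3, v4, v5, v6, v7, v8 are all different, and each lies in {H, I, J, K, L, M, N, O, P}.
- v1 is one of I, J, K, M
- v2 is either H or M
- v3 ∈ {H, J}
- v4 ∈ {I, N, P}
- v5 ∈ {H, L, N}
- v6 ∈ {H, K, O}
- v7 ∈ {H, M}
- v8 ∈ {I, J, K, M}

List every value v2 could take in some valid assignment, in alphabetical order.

v2 and v7 share exactly the 2 values {H, M}; by pigeonhole those values go to them, so strike H, M from v1, v3, v5, v6, v8.
v3's domain is down to {J}, so v3 = J. Eliminate J elsewhere: v1, v8.
v1 and v8 between them cover only {I, K} — a naked pair. Remove those values from v4, v6.
v6's domain is down to {O}, so v6 = O.
No further eliminations apply; v2 can still be any of H, M.

H, M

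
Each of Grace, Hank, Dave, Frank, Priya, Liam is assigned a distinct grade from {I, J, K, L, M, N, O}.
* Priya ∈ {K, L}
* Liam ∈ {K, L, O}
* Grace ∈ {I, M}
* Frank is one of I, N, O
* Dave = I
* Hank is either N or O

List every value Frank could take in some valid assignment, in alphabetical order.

N, O

Dave's domain is down to {I}, so Dave = I. Strike I from Grace, Frank.
Grace must be M (only option left).
Hank and Frank share exactly the 2 values {N, O}; by pigeonhole those values go to them, so strike N, O from Liam.
No further eliminations apply; Frank can still be any of N, O.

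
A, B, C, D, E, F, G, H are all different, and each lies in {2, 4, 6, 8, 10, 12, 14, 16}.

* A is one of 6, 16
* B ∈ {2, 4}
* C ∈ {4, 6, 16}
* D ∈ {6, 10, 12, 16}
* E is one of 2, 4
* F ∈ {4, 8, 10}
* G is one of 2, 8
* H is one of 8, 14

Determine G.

8

The 8 variables draw from only 8 values {2, 4, 6, 8, 10, 12, 14, 16}, so each is used; only D can be 12, hence D = 12.
Among the 7 still-open variables, 10 fits only F (and all 7 values in {2, 4, 6, 8, 10, 14, 16} must be used), so F = 10.
The 6 still-open variables together cover exactly {2, 4, 6, 8, 14, 16} — 6 values for 6 variables — and 14 appears only in H's list, so H = 14.
The 5 still-open variables draw from only 5 values {2, 4, 6, 8, 16}, so each is used; only G can be 8, hence G = 8.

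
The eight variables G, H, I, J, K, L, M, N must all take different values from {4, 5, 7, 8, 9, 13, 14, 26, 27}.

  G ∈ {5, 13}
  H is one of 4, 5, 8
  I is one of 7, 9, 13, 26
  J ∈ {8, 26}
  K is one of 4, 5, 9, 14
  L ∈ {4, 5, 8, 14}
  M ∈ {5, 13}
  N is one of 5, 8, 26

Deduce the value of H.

Among the 8 variables, 7 fits only I (and all 8 values in {4, 5, 7, 8, 9, 13, 14, 26} must be used), so I = 7.
The 7 still-open variables draw from only 7 values {4, 5, 8, 9, 13, 14, 26}, so each is used; only K can be 9, hence K = 9.
Among the 6 still-open variables, 14 fits only L (and all 6 values in {4, 5, 8, 13, 14, 26} must be used), so L = 14.
The 5 still-open variables draw from only 5 values {4, 5, 8, 13, 26}, so each is used; only H can be 4, hence H = 4.

4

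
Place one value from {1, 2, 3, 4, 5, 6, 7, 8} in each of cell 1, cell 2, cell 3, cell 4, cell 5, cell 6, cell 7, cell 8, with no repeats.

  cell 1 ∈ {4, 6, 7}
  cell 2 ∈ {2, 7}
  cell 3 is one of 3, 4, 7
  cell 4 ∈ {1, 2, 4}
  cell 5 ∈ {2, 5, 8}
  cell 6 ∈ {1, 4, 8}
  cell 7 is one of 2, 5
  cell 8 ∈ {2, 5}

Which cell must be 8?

The 8 variables together cover exactly {1, 2, 3, 4, 5, 6, 7, 8} — 8 values for 8 variables — and 3 appears only in cell 3's list, so cell 3 = 3.
The 7 still-open variables together cover exactly {1, 2, 4, 5, 6, 7, 8} — 7 values for 7 variables — and 6 appears only in cell 1's list, so cell 1 = 6.
The 6 still-open variables together cover exactly {1, 2, 4, 5, 7, 8} — 6 values for 6 variables — and 7 appears only in cell 2's list, so cell 2 = 7.
cell 7 and cell 8 between them cover only {2, 5} — a naked pair. Remove those values from cell 4, cell 5.
So 8 goes to cell 5.

cell 5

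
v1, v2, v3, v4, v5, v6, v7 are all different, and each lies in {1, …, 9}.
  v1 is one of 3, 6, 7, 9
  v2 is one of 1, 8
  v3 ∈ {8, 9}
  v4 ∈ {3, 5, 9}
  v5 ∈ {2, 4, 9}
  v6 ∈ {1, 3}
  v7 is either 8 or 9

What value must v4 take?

v3 and v7 between them cover only {8, 9} — a naked pair. Remove those values from v1, v2, v4, v5.
v2's domain is down to {1}, so v2 = 1. So v6 can't be 1.
v6 must be 3 (only option left). Strike 3 from v1, v4.
So v4 = 5.

5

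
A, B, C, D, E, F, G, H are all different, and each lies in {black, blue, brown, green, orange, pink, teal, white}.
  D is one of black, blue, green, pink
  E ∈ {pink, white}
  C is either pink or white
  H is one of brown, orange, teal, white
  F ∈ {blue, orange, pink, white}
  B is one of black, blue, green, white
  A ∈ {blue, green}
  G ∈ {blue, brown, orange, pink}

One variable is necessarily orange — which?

F

Among the 8 variables, teal fits only H (and all 8 values in {black, blue, brown, green, orange, pink, teal, white} must be used), so H = teal.
The 7 still-open variables together cover exactly {black, blue, brown, green, orange, pink, white} — 7 values for 7 variables — and brown appears only in G's list, so G = brown.
The 6 still-open variables together cover exactly {black, blue, green, orange, pink, white} — 6 values for 6 variables — and orange appears only in F's list, so F = orange.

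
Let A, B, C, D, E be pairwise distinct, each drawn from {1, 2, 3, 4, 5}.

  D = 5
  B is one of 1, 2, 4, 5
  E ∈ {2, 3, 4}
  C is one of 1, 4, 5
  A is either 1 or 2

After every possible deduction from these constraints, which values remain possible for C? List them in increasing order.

D must be 5 (only option left). Remove 5 from B, C.
The 4 still-open variables together cover exactly {1, 2, 3, 4} — 4 values for 4 variables — and 3 appears only in E's list, so E = 3.
No further eliminations apply; C can still be any of 1, 4.

1, 4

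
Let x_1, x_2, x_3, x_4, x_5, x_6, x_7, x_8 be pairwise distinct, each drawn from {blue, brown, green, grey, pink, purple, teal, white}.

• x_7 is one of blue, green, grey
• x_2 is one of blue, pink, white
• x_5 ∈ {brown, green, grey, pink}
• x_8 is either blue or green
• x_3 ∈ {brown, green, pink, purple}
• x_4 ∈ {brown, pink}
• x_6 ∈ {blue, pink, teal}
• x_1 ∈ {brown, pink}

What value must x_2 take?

Among the 8 variables, purple fits only x_3 (and all 8 values in {blue, brown, green, grey, pink, purple, teal, white} must be used), so x_3 = purple.
The 7 still-open variables draw from only 7 values {blue, brown, green, grey, pink, teal, white}, so each is used; only x_6 can be teal, hence x_6 = teal.
Among the 6 still-open variables, white fits only x_2 (and all 6 values in {blue, brown, green, grey, pink, white} must be used), so x_2 = white.

white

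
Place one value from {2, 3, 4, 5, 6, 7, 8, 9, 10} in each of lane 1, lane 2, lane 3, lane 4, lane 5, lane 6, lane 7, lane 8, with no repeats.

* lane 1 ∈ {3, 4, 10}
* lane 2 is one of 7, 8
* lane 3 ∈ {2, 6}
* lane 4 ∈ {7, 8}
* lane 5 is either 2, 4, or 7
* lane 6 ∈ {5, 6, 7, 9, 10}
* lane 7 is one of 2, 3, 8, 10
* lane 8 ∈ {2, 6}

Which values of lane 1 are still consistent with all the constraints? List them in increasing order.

lane 2 and lane 4 between them cover only {7, 8} — a naked pair. Remove those values from lane 5, lane 6, lane 7.
lane 3 and lane 8 share exactly the 2 values {2, 6}; by pigeonhole those values go to them, so strike 2, 6 from lane 5, lane 6, lane 7.
lane 5's domain is down to {4}, so lane 5 = 4. Strike 4 from lane 1.
lane 1 and lane 7 share exactly the 2 values {3, 10}; by pigeonhole those values go to them, so strike 3, 10 from lane 6.
No further eliminations apply; lane 1 can still be any of 3, 10.

3, 10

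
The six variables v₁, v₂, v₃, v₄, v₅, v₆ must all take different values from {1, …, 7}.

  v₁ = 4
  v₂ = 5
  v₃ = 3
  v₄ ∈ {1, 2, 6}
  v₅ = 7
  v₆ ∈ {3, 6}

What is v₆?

v₁'s domain is down to {4}, so v₁ = 4.
That leaves v₂ = 5.
v₃ must be 3 (only option left). Eliminate 3 elsewhere: v₆.
So v₆ = 6.

6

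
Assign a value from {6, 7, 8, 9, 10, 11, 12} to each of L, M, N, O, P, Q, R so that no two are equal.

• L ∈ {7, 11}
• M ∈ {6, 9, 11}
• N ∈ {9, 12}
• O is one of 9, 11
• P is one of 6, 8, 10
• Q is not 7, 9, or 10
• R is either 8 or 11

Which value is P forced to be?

10

The 7 variables draw from only 7 values {6, 7, 8, 9, 10, 11, 12}, so each is used; only L can be 7, hence L = 7.
The 6 still-open variables draw from only 6 values {6, 8, 9, 10, 11, 12}, so each is used; only P can be 10, hence P = 10.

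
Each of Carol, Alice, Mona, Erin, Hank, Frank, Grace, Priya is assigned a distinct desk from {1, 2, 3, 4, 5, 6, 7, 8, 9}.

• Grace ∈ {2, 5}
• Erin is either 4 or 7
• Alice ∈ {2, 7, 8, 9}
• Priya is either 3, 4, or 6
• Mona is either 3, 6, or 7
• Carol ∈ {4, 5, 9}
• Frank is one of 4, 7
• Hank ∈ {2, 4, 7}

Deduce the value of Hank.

2

Among the 8 variables, 8 fits only Alice (and all 8 values in {2, 3, 4, 5, 6, 7, 8, 9} must be used), so Alice = 8.
The 7 still-open variables together cover exactly {2, 3, 4, 5, 6, 7, 9} — 7 values for 7 variables — and 9 appears only in Carol's list, so Carol = 9.
Among the 6 still-open variables, 5 fits only Grace (and all 6 values in {2, 3, 4, 5, 6, 7} must be used), so Grace = 5.
The 5 still-open variables draw from only 5 values {2, 3, 4, 6, 7}, so each is used; only Hank can be 2, hence Hank = 2.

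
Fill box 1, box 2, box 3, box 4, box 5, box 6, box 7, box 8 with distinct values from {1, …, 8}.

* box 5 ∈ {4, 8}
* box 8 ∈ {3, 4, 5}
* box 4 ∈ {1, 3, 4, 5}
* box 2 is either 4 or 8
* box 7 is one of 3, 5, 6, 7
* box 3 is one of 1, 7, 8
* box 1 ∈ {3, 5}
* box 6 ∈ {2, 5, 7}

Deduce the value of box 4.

1

Among the 8 variables, 2 fits only box 6 (and all 8 values in {1, 2, 3, 4, 5, 6, 7, 8} must be used), so box 6 = 2.
The 7 still-open variables together cover exactly {1, 3, 4, 5, 6, 7, 8} — 7 values for 7 variables — and 6 appears only in box 7's list, so box 7 = 6.
The 6 still-open variables together cover exactly {1, 3, 4, 5, 7, 8} — 6 values for 6 variables — and 7 appears only in box 3's list, so box 3 = 7.
Among the 5 still-open variables, 1 fits only box 4 (and all 5 values in {1, 3, 4, 5, 8} must be used), so box 4 = 1.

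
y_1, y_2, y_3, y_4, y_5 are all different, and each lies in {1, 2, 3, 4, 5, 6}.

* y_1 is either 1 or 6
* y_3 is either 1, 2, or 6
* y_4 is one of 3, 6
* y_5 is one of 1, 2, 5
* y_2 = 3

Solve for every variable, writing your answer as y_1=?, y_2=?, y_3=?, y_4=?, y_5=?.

y_2's domain is down to {3}, so y_2 = 3. So y_4 can't be 3.
y_4's domain is down to {6}, so y_4 = 6. Remove 6 from y_1, y_3.
That leaves y_1 = 1. So y_3, y_5 can't be 1.
y_3's domain is down to {2}, so y_3 = 2. Eliminate 2 elsewhere: y_5.
y_5 must be 5 (only option left).

y_1=1, y_2=3, y_3=2, y_4=6, y_5=5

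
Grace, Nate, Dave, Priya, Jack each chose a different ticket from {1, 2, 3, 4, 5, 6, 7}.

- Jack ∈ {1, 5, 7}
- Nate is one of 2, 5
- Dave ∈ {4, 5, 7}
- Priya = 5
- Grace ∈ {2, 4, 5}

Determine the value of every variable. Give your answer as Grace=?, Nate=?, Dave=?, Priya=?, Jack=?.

Priya must be 5 (only option left). Strike 5 from Grace, Nate, Dave, Jack.
Nate has just one choice, so Nate = 2. Eliminate 2 elsewhere: Grace.
Grace must be 4 (only option left). Remove 4 from Dave.
Dave's domain is down to {7}, so Dave = 7. Remove 7 from Jack.
Jack's domain is down to {1}, so Jack = 1.

Grace=4, Nate=2, Dave=7, Priya=5, Jack=1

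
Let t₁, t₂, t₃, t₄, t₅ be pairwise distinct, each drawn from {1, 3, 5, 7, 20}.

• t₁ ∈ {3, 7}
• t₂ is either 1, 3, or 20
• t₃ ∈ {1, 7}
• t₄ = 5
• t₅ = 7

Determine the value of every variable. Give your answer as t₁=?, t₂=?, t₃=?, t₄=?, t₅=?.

t₁=3, t₂=20, t₃=1, t₄=5, t₅=7

t₄ must be 5 (only option left).
t₅'s domain is down to {7}, so t₅ = 7. Remove 7 from t₁, t₃.
That leaves t₁ = 3. Remove 3 from t₂.
t₃ has just one choice, so t₃ = 1. Remove 1 from t₂.
That leaves t₂ = 20.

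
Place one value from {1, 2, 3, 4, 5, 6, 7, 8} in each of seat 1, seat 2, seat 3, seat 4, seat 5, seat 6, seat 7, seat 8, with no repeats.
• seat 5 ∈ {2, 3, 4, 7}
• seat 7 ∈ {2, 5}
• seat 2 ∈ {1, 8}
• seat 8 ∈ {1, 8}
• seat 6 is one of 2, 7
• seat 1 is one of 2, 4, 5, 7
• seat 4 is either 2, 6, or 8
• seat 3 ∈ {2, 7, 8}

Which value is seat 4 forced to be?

6

The 8 variables draw from only 8 values {1, 2, 3, 4, 5, 6, 7, 8}, so each is used; only seat 5 can be 3, hence seat 5 = 3.
Among the 7 still-open variables, 4 fits only seat 1 (and all 7 values in {1, 2, 4, 5, 6, 7, 8} must be used), so seat 1 = 4.
The 6 still-open variables draw from only 6 values {1, 2, 5, 6, 7, 8}, so each is used; only seat 7 can be 5, hence seat 7 = 5.
The 5 still-open variables together cover exactly {1, 2, 6, 7, 8} — 5 values for 5 variables — and 6 appears only in seat 4's list, so seat 4 = 6.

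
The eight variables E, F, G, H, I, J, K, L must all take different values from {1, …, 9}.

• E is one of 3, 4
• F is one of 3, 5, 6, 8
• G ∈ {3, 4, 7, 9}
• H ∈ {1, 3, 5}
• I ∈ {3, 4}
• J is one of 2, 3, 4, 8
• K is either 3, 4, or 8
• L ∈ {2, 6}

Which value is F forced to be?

5

E and I between them cover only {3, 4} — a naked pair. Remove those values from F, G, H, J, K.
K has just one choice, so K = 8. Strike 8 from F, J.
J has just one choice, so J = 2. Remove 2 from L.
L has just one choice, so L = 6. So F can't be 6.
So F = 5.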